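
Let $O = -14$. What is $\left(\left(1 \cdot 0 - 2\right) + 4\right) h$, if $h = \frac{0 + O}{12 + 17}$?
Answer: $- \frac{28}{29} \approx -0.96552$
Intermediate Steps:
$h = - \frac{14}{29}$ ($h = \frac{0 - 14}{12 + 17} = - \frac{14}{29} \approx -0.48276$)
$\left(\left(1 \cdot 0 - 2\right) + 4\right) h = \left(\left(1 \cdot 0 - 2\right) + 4\right) \left(- \frac{14}{29}\right) = \left(\left(0 - 2\right) + 4\right) \left(- \frac{14}{29}\right) = \left(-2 + 4\right) \left(- \frac{14}{29}\right) = 2 \left(- \frac{14}{29}\right) = - \frac{28}{29}$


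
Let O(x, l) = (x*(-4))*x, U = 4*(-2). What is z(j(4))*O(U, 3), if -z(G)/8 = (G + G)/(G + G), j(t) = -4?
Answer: 2048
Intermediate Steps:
U = -8
z(G) = -8 (z(G) = -8*(G + G)/(G + G) = -8*2*G/(2*G) = -8*2*G*1/(2*G) = -8*1 = -8)
O(x, l) = -4*x² (O(x, l) = (-4*x)*x = -4*x²)
z(j(4))*O(U, 3) = -(-32)*(-8)² = -(-32)*64 = -8*(-256) = 2048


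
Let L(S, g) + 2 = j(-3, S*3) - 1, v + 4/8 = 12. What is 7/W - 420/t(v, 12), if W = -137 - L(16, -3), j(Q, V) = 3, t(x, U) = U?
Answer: -4802/137 ≈ -35.051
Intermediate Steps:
v = 23/2 (v = -1/2 + 12 = 23/2 ≈ 11.500)
L(S, g) = 0 (L(S, g) = -2 + (3 - 1) = -2 + 2 = 0)
W = -137 (W = -137 - 1*0 = -137 + 0 = -137)
7/W - 420/t(v, 12) = 7/(-137) - 420/12 = 7*(-1/137) - 420*1/12 = -7/137 - 35 = -4802/137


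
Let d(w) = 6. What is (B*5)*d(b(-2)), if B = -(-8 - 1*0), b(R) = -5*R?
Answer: 240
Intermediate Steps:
B = 8 (B = -(-8 + 0) = -1*(-8) = 8)
(B*5)*d(b(-2)) = (8*5)*6 = 40*6 = 240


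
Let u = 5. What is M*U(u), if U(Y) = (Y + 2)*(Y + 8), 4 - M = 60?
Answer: -5096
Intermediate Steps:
M = -56 (M = 4 - 1*60 = 4 - 60 = -56)
U(Y) = (2 + Y)*(8 + Y)
M*U(u) = -56*(16 + 5**2 + 10*5) = -56*(16 + 25 + 50) = -56*91 = -5096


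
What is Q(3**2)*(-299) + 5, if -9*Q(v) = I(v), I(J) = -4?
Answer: -1151/9 ≈ -127.89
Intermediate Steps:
Q(v) = 4/9 (Q(v) = -1/9*(-4) = 4/9)
Q(3**2)*(-299) + 5 = (4/9)*(-299) + 5 = -1196/9 + 5 = -1151/9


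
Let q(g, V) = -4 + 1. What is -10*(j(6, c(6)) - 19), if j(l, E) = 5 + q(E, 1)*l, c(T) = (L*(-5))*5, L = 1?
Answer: 320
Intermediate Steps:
q(g, V) = -3
c(T) = -25 (c(T) = (1*(-5))*5 = -5*5 = -25)
j(l, E) = 5 - 3*l
-10*(j(6, c(6)) - 19) = -10*((5 - 3*6) - 19) = -10*((5 - 18) - 19) = -10*(-13 - 19) = -10*(-32) = 320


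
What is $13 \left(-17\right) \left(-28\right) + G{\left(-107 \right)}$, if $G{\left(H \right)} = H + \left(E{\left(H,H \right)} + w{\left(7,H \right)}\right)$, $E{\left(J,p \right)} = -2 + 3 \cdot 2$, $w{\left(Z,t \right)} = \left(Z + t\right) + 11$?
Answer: $5996$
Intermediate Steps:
$w{\left(Z,t \right)} = 11 + Z + t$
$E{\left(J,p \right)} = 4$ ($E{\left(J,p \right)} = -2 + 6 = 4$)
$G{\left(H \right)} = 22 + 2 H$ ($G{\left(H \right)} = H + \left(4 + \left(11 + 7 + H\right)\right) = H + \left(4 + \left(18 + H\right)\right) = H + \left(22 + H\right) = 22 + 2 H$)
$13 \left(-17\right) \left(-28\right) + G{\left(-107 \right)} = 13 \left(-17\right) \left(-28\right) + \left(22 + 2 \left(-107\right)\right) = \left(-221\right) \left(-28\right) + \left(22 - 214\right) = 6188 - 192 = 5996$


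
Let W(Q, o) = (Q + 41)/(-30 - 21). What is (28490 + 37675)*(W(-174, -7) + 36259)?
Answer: 40787237810/17 ≈ 2.3992e+9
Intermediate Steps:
W(Q, o) = -41/51 - Q/51 (W(Q, o) = (41 + Q)/(-51) = (41 + Q)*(-1/51) = -41/51 - Q/51)
(28490 + 37675)*(W(-174, -7) + 36259) = (28490 + 37675)*((-41/51 - 1/51*(-174)) + 36259) = 66165*((-41/51 + 58/17) + 36259) = 66165*(133/51 + 36259) = 66165*(1849342/51) = 40787237810/17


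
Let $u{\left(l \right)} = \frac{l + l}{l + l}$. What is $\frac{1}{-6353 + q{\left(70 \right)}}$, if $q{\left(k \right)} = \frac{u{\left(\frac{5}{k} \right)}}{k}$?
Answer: $- \frac{70}{444709} \approx -0.00015741$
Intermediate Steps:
$u{\left(l \right)} = 1$ ($u{\left(l \right)} = \frac{2 l}{2 l} = 2 l \frac{1}{2 l} = 1$)
$q{\left(k \right)} = \frac{1}{k}$ ($q{\left(k \right)} = 1 \frac{1}{k} = \frac{1}{k}$)
$\frac{1}{-6353 + q{\left(70 \right)}} = \frac{1}{-6353 + \frac{1}{70}} = \frac{1}{- \frac{444709}{70}} = - \frac{70}{444709}$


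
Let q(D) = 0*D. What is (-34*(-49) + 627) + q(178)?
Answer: 2293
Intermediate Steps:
q(D) = 0
(-34*(-49) + 627) + q(178) = (-34*(-49) + 627) + 0 = (1666 + 627) + 0 = 2293 + 0 = 2293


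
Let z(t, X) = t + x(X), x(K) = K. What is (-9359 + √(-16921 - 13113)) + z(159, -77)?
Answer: -9277 + I*√30034 ≈ -9277.0 + 173.3*I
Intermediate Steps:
z(t, X) = X + t (z(t, X) = t + X = X + t)
(-9359 + √(-16921 - 13113)) + z(159, -77) = (-9359 + √(-16921 - 13113)) + (-77 + 159) = (-9359 + √(-30034)) + 82 = (-9359 + I*√30034) + 82 = -9277 + I*√30034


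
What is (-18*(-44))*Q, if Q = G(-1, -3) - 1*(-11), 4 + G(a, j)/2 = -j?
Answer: 7128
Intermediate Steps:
G(a, j) = -8 - 2*j (G(a, j) = -8 + 2*(-j) = -8 - 2*j)
Q = 9 (Q = (-8 - 2*(-3)) - 1*(-11) = (-8 + 6) + 11 = -2 + 11 = 9)
(-18*(-44))*Q = -18*(-44)*9 = 792*9 = 7128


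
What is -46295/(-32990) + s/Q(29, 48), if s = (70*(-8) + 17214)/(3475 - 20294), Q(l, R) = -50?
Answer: 358919961/252208550 ≈ 1.4231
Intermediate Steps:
s = -1514/1529 (s = (-560 + 17214)/(-16819) = 16654*(-1/16819) = -1514/1529 ≈ -0.99019)
-46295/(-32990) + s/Q(29, 48) = -46295/(-32990) - 1514/1529/(-50) = -46295*(-1/32990) - 1514/1529*(-1/50) = 9259/6598 + 757/38225 = 358919961/252208550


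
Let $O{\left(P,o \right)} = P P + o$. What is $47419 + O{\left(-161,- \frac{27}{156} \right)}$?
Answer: $\frac{3813671}{52} \approx 73340.0$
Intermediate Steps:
$O{\left(P,o \right)} = o + P^{2}$ ($O{\left(P,o \right)} = P^{2} + o = o + P^{2}$)
$47419 + O{\left(-161,- \frac{27}{156} \right)} = 47419 + \left(- \frac{27}{156} + \left(-161\right)^{2}\right) = 47419 + \left(\left(-27\right) \frac{1}{156} + 25921\right) = 47419 + \left(- \frac{9}{52} + 25921\right) = 47419 + \frac{1347883}{52} = \frac{3813671}{52}$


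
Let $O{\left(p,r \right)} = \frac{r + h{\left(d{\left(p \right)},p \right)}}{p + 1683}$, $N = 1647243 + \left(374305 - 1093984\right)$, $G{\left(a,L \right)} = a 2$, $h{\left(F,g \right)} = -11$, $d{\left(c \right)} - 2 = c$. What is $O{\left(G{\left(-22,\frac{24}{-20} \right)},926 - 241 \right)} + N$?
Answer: $\frac{1520278070}{1639} \approx 9.2756 \cdot 10^{5}$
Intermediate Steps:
$d{\left(c \right)} = 2 + c$
$G{\left(a,L \right)} = 2 a$
$N = 927564$ ($N = 1647243 + \left(374305 - 1093984\right) = 1647243 - 719679 = 927564$)
$O{\left(p,r \right)} = \frac{-11 + r}{1683 + p}$ ($O{\left(p,r \right)} = \frac{r - 11}{p + 1683} = \frac{-11 + r}{1683 + p}$)
$O{\left(G{\left(-22,\frac{24}{-20} \right)},926 - 241 \right)} + N = \frac{-11 + \left(926 - 241\right)}{1683 + 2 \left(-22\right)} + 927564 = \frac{-11 + 685}{1683 - 44} + 927564 = \frac{1}{1639} \cdot 674 + 927564 = \frac{674}{1639} + 927564 = \frac{1520278070}{1639}$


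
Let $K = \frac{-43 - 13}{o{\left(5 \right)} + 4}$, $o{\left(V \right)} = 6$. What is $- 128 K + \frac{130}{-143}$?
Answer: $\frac{39374}{55} \approx 715.89$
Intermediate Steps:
$K = - \frac{28}{5}$ ($K = \frac{-43 - 13}{6 + 4} = - \frac{56}{10} = \left(-56\right) \frac{1}{10} = - \frac{28}{5} \approx -5.6$)
$- 128 K + \frac{130}{-143} = \left(-128\right) \left(- \frac{28}{5}\right) + \frac{130}{-143} = \frac{3584}{5} + 130 \left(- \frac{1}{143}\right) = \frac{3584}{5} - \frac{10}{11} = \frac{39374}{55}$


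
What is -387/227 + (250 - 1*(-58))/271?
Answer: -34961/61517 ≈ -0.56831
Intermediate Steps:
-387/227 + (250 - 1*(-58))/271 = -387*1/227 + (250 + 58)*(1/271) = -387/227 + 308*(1/271) = -387/227 + 308/271 = -34961/61517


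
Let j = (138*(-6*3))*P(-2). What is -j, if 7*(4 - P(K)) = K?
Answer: 74520/7 ≈ 10646.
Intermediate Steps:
P(K) = 4 - K/7
j = -74520/7 (j = (138*(-6*3))*(4 - ⅐*(-2)) = (138*(-18))*(4 + 2/7) = -2484*30/7 = -74520/7 ≈ -10646.)
-j = -1*(-74520/7) = 74520/7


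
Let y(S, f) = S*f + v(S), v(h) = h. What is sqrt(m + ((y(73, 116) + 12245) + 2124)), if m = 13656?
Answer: sqrt(36566) ≈ 191.22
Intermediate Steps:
y(S, f) = S + S*f (y(S, f) = S*f + S = S + S*f)
sqrt(m + ((y(73, 116) + 12245) + 2124)) = sqrt(13656 + ((73*(1 + 116) + 12245) + 2124)) = sqrt(13656 + ((73*117 + 12245) + 2124)) = sqrt(13656 + ((8541 + 12245) + 2124)) = sqrt(13656 + (20786 + 2124)) = sqrt(13656 + 22910) = sqrt(36566)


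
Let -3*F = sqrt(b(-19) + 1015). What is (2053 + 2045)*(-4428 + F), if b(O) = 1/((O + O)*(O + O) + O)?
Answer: -18145944 - 2732*sqrt(20610858)/285 ≈ -1.8189e+7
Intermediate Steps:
b(O) = 1/(O + 4*O**2) (b(O) = 1/((2*O)*(2*O) + O) = 1/(4*O**2 + O) = 1/(O + 4*O**2))
F = -2*sqrt(20610858)/855 (F = -sqrt(1/((-19)*(1 + 4*(-19))) + 1015)/3 = -sqrt(-1/(19*(1 - 76)) + 1015)/3 = -sqrt(-1/19/(-75) + 1015)/3 = -sqrt(-1/19*(-1/75) + 1015)/3 = -sqrt(1/1425 + 1015)/3 = -2*sqrt(20610858)/855 ≈ -10.620)
(2053 + 2045)*(-4428 + F) = (2053 + 2045)*(-4428 - 2*sqrt(20610858)/855) = 4098*(-4428 - 2*sqrt(20610858)/855) = -18145944 - 2732*sqrt(20610858)/285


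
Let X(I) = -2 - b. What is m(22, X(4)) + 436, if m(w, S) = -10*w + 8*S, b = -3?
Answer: 224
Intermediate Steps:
X(I) = 1 (X(I) = -2 - 1*(-3) = -2 + 3 = 1)
m(22, X(4)) + 436 = (-10*22 + 8*1) + 436 = (-220 + 8) + 436 = -212 + 436 = 224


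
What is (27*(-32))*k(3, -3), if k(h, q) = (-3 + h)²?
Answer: 0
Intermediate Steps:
(27*(-32))*k(3, -3) = (27*(-32))*(-3 + 3)² = -864*0² = -864*0 = 0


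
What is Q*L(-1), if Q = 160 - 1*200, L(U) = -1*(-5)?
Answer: -200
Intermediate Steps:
L(U) = 5
Q = -40 (Q = 160 - 200 = -40)
Q*L(-1) = -40*5 = -200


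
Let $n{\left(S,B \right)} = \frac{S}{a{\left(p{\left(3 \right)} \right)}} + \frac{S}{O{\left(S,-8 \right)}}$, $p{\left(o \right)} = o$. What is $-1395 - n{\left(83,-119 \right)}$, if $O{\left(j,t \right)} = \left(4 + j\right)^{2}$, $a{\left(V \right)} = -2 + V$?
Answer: $- \frac{11187065}{7569} \approx -1478.0$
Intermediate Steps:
$n{\left(S,B \right)} = S + \frac{S}{\left(4 + S\right)^{2}}$ ($n{\left(S,B \right)} = \frac{S}{-2 + 3} + \frac{S}{\left(4 + S\right)^{2}} = \frac{S}{1} + \frac{S}{\left(4 + S\right)^{2}} = S 1 + \frac{S}{\left(4 + S\right)^{2}} = S + \frac{S}{\left(4 + S\right)^{2}}$)
$-1395 - n{\left(83,-119 \right)} = -1395 - \left(83 + \frac{83}{\left(4 + 83\right)^{2}}\right) = -1395 - \left(83 + \frac{83}{7569}\right) = -1395 - \frac{628310}{7569} = - \frac{11187065}{7569}$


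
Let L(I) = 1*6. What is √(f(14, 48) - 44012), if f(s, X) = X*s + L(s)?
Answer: I*√43334 ≈ 208.17*I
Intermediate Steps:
L(I) = 6
f(s, X) = 6 + X*s (f(s, X) = X*s + 6 = 6 + X*s)
√(f(14, 48) - 44012) = √((6 + 48*14) - 44012) = √((6 + 672) - 44012) = √(678 - 44012) = √(-43334) = I*√43334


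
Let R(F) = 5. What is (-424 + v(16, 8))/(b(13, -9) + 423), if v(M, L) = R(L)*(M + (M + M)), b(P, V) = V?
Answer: -4/9 ≈ -0.44444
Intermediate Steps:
v(M, L) = 15*M (v(M, L) = 5*(M + (M + M)) = 5*(M + 2*M) = 5*(3*M) = 15*M)
(-424 + v(16, 8))/(b(13, -9) + 423) = (-424 + 15*16)/(-9 + 423) = (-424 + 240)/414 = -184*1/414 = -4/9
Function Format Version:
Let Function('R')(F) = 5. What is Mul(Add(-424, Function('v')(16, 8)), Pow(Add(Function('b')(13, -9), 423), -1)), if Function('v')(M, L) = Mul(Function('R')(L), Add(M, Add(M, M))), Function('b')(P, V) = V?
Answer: Rational(-4, 9) ≈ -0.44444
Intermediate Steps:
Function('v')(M, L) = Mul(15, M) (Function('v')(M, L) = Mul(5, Add(M, Add(M, M))) = Mul(5, Add(M, Mul(2, M))) = Mul(5, Mul(3, M)) = Mul(15, M))
Mul(Add(-424, Function('v')(16, 8)), Pow(Add(Function('b')(13, -9), 423), -1)) = Mul(Add(-424, Mul(15, 16)), Pow(Add(-9, 423), -1)) = Mul(Add(-424, 240), Pow(414, -1)) = Mul(-184, Rational(1, 414)) = Rational(-4, 9)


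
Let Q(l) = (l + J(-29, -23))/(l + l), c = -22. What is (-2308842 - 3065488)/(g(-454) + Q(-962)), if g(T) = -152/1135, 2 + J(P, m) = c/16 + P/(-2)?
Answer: -93889115153600/6294361 ≈ -1.4916e+7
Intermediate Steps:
J(P, m) = -27/8 - P/2 (J(P, m) = -2 + (-22/16 + P/(-2)) = -2 + (-22*1/16 + P*(-½)) = -2 + (-11/8 - P/2) = -27/8 - P/2)
Q(l) = (89/8 + l)/(2*l) (Q(l) = (l + (-27/8 - ½*(-29)))/(l + l) = (l + (-27/8 + 29/2))/((2*l)) = (l + 89/8)*(1/(2*l)) = (89/8 + l)*(1/(2*l)) = (89/8 + l)/(2*l))
g(T) = -152/1135 (g(T) = -152*1/1135 = -152/1135)
(-2308842 - 3065488)/(g(-454) + Q(-962)) = (-2308842 - 3065488)/(-152/1135 + (1/16)*(89 + 8*(-962))/(-962)) = -5374330/(-152/1135 + (1/16)*(-1/962)*(89 - 7696)) = -5374330/(-152/1135 + (1/16)*(-1/962)*(-7607)) = -5374330/(-152/1135 + 7607/15392) = -5374330/6294361/17469920 = -5374330*17469920/6294361 = -93889115153600/6294361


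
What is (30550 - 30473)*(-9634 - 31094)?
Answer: -3136056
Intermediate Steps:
(30550 - 30473)*(-9634 - 31094) = 77*(-40728) = -3136056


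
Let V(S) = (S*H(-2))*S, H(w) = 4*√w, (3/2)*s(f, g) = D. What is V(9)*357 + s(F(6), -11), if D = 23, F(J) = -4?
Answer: 46/3 + 115668*I*√2 ≈ 15.333 + 1.6358e+5*I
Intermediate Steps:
s(f, g) = 46/3 (s(f, g) = (⅔)*23 = 46/3)
V(S) = 4*I*√2*S² (V(S) = (S*(4*√(-2)))*S = (S*(4*(I*√2)))*S = (S*(4*I*√2))*S = (4*I*S*√2)*S = 4*I*√2*S²)
V(9)*357 + s(F(6), -11) = (4*I*√2*9²)*357 + 46/3 = (4*I*√2*81)*357 + 46/3 = (324*I*√2)*357 + 46/3 = 115668*I*√2 + 46/3 = 46/3 + 115668*I*√2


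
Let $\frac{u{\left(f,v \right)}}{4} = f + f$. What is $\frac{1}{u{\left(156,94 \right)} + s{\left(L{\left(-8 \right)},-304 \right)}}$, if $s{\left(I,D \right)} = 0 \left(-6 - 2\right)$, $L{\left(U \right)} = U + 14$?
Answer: $\frac{1}{1248} \approx 0.00080128$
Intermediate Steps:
$L{\left(U \right)} = 14 + U$
$s{\left(I,D \right)} = 0$ ($s{\left(I,D \right)} = 0 \left(-8\right) = 0$)
$u{\left(f,v \right)} = 8 f$ ($u{\left(f,v \right)} = 4 \left(f + f\right) = 4 \cdot 2 f = 8 f$)
$\frac{1}{u{\left(156,94 \right)} + s{\left(L{\left(-8 \right)},-304 \right)}} = \frac{1}{8 \cdot 156 + 0} = \frac{1}{1248 + 0} = \frac{1}{1248}$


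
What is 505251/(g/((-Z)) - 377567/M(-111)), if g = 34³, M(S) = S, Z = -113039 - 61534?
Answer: 191971633203/1292497385 ≈ 148.53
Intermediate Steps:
Z = -174573
g = 39304
505251/(g/((-Z)) - 377567/M(-111)) = 505251/(39304/((-1*(-174573))) - 377567/(-111)) = 505251/(39304/174573 - 377567*(-1/111)) = 505251/(39304*(1/174573) + 377567/111) = 505251/(2312/10269 + 377567/111) = 505251/(1292497385/379953) = 505251*(379953/1292497385) = 191971633203/1292497385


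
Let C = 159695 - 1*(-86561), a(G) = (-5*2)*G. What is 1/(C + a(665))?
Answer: 1/239606 ≈ 4.1735e-6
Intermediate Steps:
a(G) = -10*G
C = 246256 (C = 159695 + 86561 = 246256)
1/(C + a(665)) = 1/(246256 - 10*665) = 1/(246256 - 6650) = 1/239606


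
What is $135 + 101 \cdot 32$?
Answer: $3367$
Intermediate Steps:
$135 + 101 \cdot 32 = 135 + 3232 = 3367$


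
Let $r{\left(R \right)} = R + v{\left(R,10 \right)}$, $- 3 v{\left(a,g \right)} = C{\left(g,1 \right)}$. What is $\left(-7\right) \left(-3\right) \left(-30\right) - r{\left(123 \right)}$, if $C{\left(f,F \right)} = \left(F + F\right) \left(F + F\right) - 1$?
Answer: $-752$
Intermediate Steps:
$C{\left(f,F \right)} = -1 + 4 F^{2}$ ($C{\left(f,F \right)} = 2 F 2 F - 1 = 4 F^{2} - 1 = -1 + 4 F^{2}$)
$v{\left(a,g \right)} = -1$ ($v{\left(a,g \right)} = - \frac{-1 + 4 \cdot 1^{2}}{3} = - \frac{-1 + 4 \cdot 1}{3} = - \frac{-1 + 4}{3} = \left(- \frac{1}{3}\right) 3 = -1$)
$r{\left(R \right)} = -1 + R$ ($r{\left(R \right)} = R - 1 = -1 + R$)
$\left(-7\right) \left(-3\right) \left(-30\right) - r{\left(123 \right)} = \left(-7\right) \left(-3\right) \left(-30\right) - \left(-1 + 123\right) = 21 \left(-30\right) - 122 = -630 - 122 = -752$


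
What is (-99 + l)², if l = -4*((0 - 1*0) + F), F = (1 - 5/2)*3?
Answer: 6561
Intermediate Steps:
F = -9/2 (F = (1 - 5*½)*3 = (1 - 5/2)*3 = -3/2*3 = -9/2 ≈ -4.5000)
l = 18 (l = -4*((0 - 1*0) - 9/2) = -4*((0 + 0) - 9/2) = -4*(0 - 9/2) = -4*(-9/2) = 18)
(-99 + l)² = (-99 + 18)² = (-81)² = 6561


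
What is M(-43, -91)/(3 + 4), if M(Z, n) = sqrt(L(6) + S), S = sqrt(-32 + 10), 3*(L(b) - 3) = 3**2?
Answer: sqrt(6 + I*sqrt(22))/7 ≈ 0.37274 + 0.1284*I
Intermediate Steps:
L(b) = 6 (L(b) = 3 + (1/3)*3**2 = 3 + (1/3)*9 = 3 + 3 = 6)
S = I*sqrt(22) (S = sqrt(-22) = I*sqrt(22) ≈ 4.6904*I)
M(Z, n) = sqrt(6 + I*sqrt(22))
M(-43, -91)/(3 + 4) = sqrt(6 + I*sqrt(22))/(3 + 4) = sqrt(6 + I*sqrt(22))/7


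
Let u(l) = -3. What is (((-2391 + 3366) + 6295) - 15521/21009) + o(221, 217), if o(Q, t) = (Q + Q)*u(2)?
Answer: 124861975/21009 ≈ 5943.3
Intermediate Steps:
o(Q, t) = -6*Q (o(Q, t) = (Q + Q)*(-3) = (2*Q)*(-3) = -6*Q)
(((-2391 + 3366) + 6295) - 15521/21009) + o(221, 217) = (((-2391 + 3366) + 6295) - 15521/21009) - 6*221 = ((975 + 6295) - 15521*1/21009) - 1326 = (7270 - 15521/21009) - 1326 = 152719909/21009 - 1326 = 124861975/21009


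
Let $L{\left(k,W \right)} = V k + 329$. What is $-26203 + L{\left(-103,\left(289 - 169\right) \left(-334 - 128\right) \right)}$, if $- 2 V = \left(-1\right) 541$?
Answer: $- \frac{107471}{2} \approx -53736.0$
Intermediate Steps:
$V = \frac{541}{2}$ ($V = - \frac{\left(-1\right) 541}{2} = \left(- \frac{1}{2}\right) \left(-541\right) = \frac{541}{2} \approx 270.5$)
$L{\left(k,W \right)} = 329 + \frac{541 k}{2}$ ($L{\left(k,W \right)} = \frac{541 k}{2} + 329 = 329 + \frac{541 k}{2}$)
$-26203 + L{\left(-103,\left(289 - 169\right) \left(-334 - 128\right) \right)} = -26203 + \left(329 + \frac{541}{2} \left(-103\right)\right) = -26203 + \left(329 - \frac{55723}{2}\right) = -26203 - \frac{55065}{2} = - \frac{107471}{2}$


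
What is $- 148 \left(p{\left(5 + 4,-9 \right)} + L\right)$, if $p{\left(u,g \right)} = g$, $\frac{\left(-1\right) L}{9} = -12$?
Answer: $-14652$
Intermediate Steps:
$L = 108$ ($L = \left(-9\right) \left(-12\right) = 108$)
$- 148 \left(p{\left(5 + 4,-9 \right)} + L\right) = - 148 \left(-9 + 108\right) = \left(-148\right) 99 = -14652$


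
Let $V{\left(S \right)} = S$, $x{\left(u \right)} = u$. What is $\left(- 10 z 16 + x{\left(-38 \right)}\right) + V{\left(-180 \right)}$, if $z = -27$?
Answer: $4102$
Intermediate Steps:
$\left(- 10 z 16 + x{\left(-38 \right)}\right) + V{\left(-180 \right)} = \left(\left(-10\right) \left(-27\right) 16 - 38\right) - 180 = \left(270 \cdot 16 - 38\right) - 180 = \left(4320 - 38\right) - 180 = 4282 - 180 = 4102$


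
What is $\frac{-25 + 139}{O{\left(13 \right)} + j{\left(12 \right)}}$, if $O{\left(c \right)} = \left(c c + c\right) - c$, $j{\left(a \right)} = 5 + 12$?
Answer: $\frac{19}{31} \approx 0.6129$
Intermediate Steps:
$j{\left(a \right)} = 17$
$O{\left(c \right)} = c^{2}$ ($O{\left(c \right)} = \left(c^{2} + c\right) - c = \left(c + c^{2}\right) - c = c^{2}$)
$\frac{-25 + 139}{O{\left(13 \right)} + j{\left(12 \right)}} = \frac{-25 + 139}{13^{2} + 17} = \frac{114}{169 + 17} = \frac{114}{186} = 114 \cdot \frac{1}{186} = \frac{19}{31}$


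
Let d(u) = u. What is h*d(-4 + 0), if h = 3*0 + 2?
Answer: -8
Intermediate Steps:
h = 2 (h = 0 + 2 = 2)
h*d(-4 + 0) = 2*(-4 + 0) = 2*(-4) = -8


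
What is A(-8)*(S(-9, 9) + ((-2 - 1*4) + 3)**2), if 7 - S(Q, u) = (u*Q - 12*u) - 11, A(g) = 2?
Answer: 432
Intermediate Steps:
S(Q, u) = 18 + 12*u - Q*u (S(Q, u) = 7 - ((u*Q - 12*u) - 11) = 7 - ((Q*u - 12*u) - 11) = 7 - ((-12*u + Q*u) - 11) = 7 - (-11 - 12*u + Q*u) = 7 + (11 + 12*u - Q*u) = 18 + 12*u - Q*u)
A(-8)*(S(-9, 9) + ((-2 - 1*4) + 3)**2) = 2*((18 + 12*9 - 1*(-9)*9) + ((-2 - 1*4) + 3)**2) = 2*((18 + 108 + 81) + ((-2 - 4) + 3)**2) = 2*(207 + (-6 + 3)**2) = 2*(207 + (-3)**2) = 2*(207 + 9) = 2*216 = 432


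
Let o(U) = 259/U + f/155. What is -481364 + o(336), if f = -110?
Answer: -716269541/1488 ≈ -4.8136e+5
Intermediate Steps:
o(U) = -22/31 + 259/U (o(U) = 259/U - 110/155 = 259/U - 110*1/155 = 259/U - 22/31 = -22/31 + 259/U)
-481364 + o(336) = -481364 + (-22/31 + 259/336) = -481364 + (-22/31 + 259*(1/336)) = -481364 + (-22/31 + 37/48) = -481364 + 91/1488 = -716269541/1488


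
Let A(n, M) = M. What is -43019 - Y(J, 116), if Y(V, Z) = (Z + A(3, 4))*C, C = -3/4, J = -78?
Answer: -42929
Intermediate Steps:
C = -3/4 (C = -3*1/4 = -3/4 ≈ -0.75000)
Y(V, Z) = -3 - 3*Z/4 (Y(V, Z) = (Z + 4)*(-3/4) = (4 + Z)*(-3/4) = -3 - 3*Z/4)
-43019 - Y(J, 116) = -43019 - (-3 - 3/4*116) = -43019 - (-3 - 87) = -43019 - 1*(-90) = -43019 + 90 = -42929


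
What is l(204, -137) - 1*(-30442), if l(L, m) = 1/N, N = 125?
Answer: 3805251/125 ≈ 30442.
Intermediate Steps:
l(L, m) = 1/125
l(204, -137) - 1*(-30442) = 1/125 - 1*(-30442) = 1/125 + 30442 = 3805251/125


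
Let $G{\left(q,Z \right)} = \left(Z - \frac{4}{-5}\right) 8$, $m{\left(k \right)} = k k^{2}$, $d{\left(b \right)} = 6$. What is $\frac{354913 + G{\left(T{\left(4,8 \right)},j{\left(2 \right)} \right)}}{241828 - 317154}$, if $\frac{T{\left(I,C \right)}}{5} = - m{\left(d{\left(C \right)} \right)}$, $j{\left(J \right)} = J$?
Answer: $- \frac{1774677}{376630} \approx -4.712$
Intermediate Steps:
$m{\left(k \right)} = k^{3}$
$T{\left(I,C \right)} = -1080$ ($T{\left(I,C \right)} = 5 \left(- 6^{3}\right) = 5 \left(\left(-1\right) 216\right) = 5 \left(-216\right) = -1080$)
$G{\left(q,Z \right)} = \frac{32}{5} + 8 Z$ ($G{\left(q,Z \right)} = \left(Z - - \frac{4}{5}\right) 8 = \left(Z + \frac{4}{5}\right) 8 = \left(\frac{4}{5} + Z\right) 8 = \frac{32}{5} + 8 Z$)
$\frac{354913 + G{\left(T{\left(4,8 \right)},j{\left(2 \right)} \right)}}{241828 - 317154} = \frac{354913 + \left(\frac{32}{5} + 8 \cdot 2\right)}{241828 - 317154} = \frac{354913 + \left(\frac{32}{5} + 16\right)}{-75326} = \left(354913 + \frac{112}{5}\right) \left(- \frac{1}{75326}\right) = \frac{1774677}{5} \left(- \frac{1}{75326}\right) = - \frac{1774677}{376630}$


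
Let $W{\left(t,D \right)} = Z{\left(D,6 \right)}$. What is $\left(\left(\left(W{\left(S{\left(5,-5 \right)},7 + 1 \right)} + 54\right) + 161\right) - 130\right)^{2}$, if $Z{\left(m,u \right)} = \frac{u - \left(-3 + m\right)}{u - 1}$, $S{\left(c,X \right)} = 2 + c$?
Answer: $\frac{181476}{25} \approx 7259.0$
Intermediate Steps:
$Z{\left(m,u \right)} = \frac{3 + u - m}{-1 + u}$
$W{\left(t,D \right)} = \frac{9}{5} - \frac{D}{5}$ ($W{\left(t,D \right)} = \frac{3 + 6 - D}{-1 + 6} = \frac{9 - D}{5} = \frac{9}{5} - \frac{D}{5}$)
$\left(\left(\left(W{\left(S{\left(5,-5 \right)},7 + 1 \right)} + 54\right) + 161\right) - 130\right)^{2} = \left(\left(\left(\left(\frac{9}{5} - \frac{7 + 1}{5}\right) + 54\right) + 161\right) - 130\right)^{2} = \left(\left(\left(\left(\frac{9}{5} - \frac{8}{5}\right) + 54\right) + 161\right) - 130\right)^{2} = \left(\left(\left(\frac{1}{5} + 54\right) + 161\right) - 130\right)^{2} = \left(\left(\frac{271}{5} + 161\right) - 130\right)^{2} = \left(\frac{1076}{5} - 130\right)^{2} = \left(\frac{426}{5}\right)^{2} = \frac{181476}{25}$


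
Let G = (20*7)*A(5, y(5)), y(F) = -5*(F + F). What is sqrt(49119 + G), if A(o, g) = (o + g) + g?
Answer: 7*sqrt(731) ≈ 189.26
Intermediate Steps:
y(F) = -10*F
A(o, g) = o + 2*g (A(o, g) = (g + o) + g = o + 2*g)
G = -13300 (G = (20*7)*(5 + 2*(-10*5)) = 140*(5 + 2*(-50)) = 140*(5 - 100) = 140*(-95) = -13300)
sqrt(49119 + G) = sqrt(49119 - 13300) = sqrt(35819) = 7*sqrt(731)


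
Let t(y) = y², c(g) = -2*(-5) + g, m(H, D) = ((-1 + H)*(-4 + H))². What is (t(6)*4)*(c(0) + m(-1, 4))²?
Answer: 1742400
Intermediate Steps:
m(H, D) = (-1 + H)²*(-4 + H)²
c(g) = 10 + g
(t(6)*4)*(c(0) + m(-1, 4))² = (6²*4)*((10 + 0) + (-1 - 1)²*(-4 - 1)²)² = (36*4)*(10 + (-2)²*(-5)²)² = 144*(10 + 4*25)² = 144*(10 + 100)² = 144*110² = 144*12100 = 1742400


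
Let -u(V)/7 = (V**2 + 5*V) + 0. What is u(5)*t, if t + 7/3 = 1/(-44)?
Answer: 54425/66 ≈ 824.62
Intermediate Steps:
u(V) = -35*V - 7*V**2 (u(V) = -7*((V**2 + 5*V) + 0) = -7*(V**2 + 5*V) = -35*V - 7*V**2)
t = -311/132 (t = -7/3 + 1/(-44) = -7/3 - 1/44 = -311/132 ≈ -2.3561)
u(5)*t = -7*5*(5 + 5)*(-311/132) = -7*5*10*(-311/132) = -350*(-311/132) = 54425/66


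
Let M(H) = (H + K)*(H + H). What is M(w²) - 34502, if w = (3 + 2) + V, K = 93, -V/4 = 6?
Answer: 293286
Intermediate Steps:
V = -24 (V = -4*6 = -24)
w = -19 (w = (3 + 2) - 24 = 5 - 24 = -19)
M(H) = 2*H*(93 + H) (M(H) = (H + 93)*(H + H) = (93 + H)*(2*H) = 2*H*(93 + H))
M(w²) - 34502 = 2*(-19)²*(93 + (-19)²) - 34502 = 2*361*(93 + 361) - 34502 = 2*361*454 - 34502 = 327788 - 34502 = 293286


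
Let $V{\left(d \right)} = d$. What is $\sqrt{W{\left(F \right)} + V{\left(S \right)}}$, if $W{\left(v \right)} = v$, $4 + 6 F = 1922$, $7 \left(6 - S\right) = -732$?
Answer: $\frac{\sqrt{189735}}{21} \approx 20.742$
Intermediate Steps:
$S = \frac{774}{7}$ ($S = 6 - - \frac{732}{7} = 6 + \frac{732}{7} = \frac{774}{7} \approx 110.57$)
$F = \frac{959}{3}$ ($F = - \frac{2}{3} + \frac{1}{6} \cdot 1922 = - \frac{2}{3} + \frac{961}{3} = \frac{959}{3} \approx 319.67$)
$\sqrt{W{\left(F \right)} + V{\left(S \right)}} = \sqrt{\frac{959}{3} + \frac{774}{7}} = \sqrt{\frac{9035}{21}} = \frac{\sqrt{189735}}{21}$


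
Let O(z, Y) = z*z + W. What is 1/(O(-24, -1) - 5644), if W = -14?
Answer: -1/5082 ≈ -0.00019677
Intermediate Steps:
O(z, Y) = -14 + z² (O(z, Y) = z*z - 14 = z² - 14 = -14 + z²)
1/(O(-24, -1) - 5644) = 1/((-14 + (-24)²) - 5644) = 1/((-14 + 576) - 5644) = 1/(562 - 5644) = 1/(-5082) = -1/5082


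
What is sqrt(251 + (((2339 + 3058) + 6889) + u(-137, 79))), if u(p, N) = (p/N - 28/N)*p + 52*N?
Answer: 2*sqrt(26416810)/79 ≈ 130.12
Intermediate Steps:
u(p, N) = 52*N + p*(-28/N + p/N) (u(p, N) = (-28/N + p/N)*p + 52*N = p*(-28/N + p/N) + 52*N = 52*N + p*(-28/N + p/N))
sqrt(251 + (((2339 + 3058) + 6889) + u(-137, 79))) = sqrt(251 + (((2339 + 3058) + 6889) + ((-137)**2 - 28*(-137) + 52*79**2)/79)) = sqrt(251 + ((5397 + 6889) + (18769 + 3836 + 52*6241)/79)) = sqrt(251 + (12286 + (18769 + 3836 + 324532)/79)) = sqrt(251 + (12286 + (1/79)*347137)) = sqrt(251 + (12286 + 347137/79)) = sqrt(251 + 1317731/79) = sqrt(1337560/79) = 2*sqrt(26416810)/79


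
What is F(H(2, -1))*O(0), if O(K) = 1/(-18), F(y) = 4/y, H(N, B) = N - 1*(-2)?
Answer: -1/18 ≈ -0.055556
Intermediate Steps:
H(N, B) = 2 + N (H(N, B) = N + 2 = 2 + N)
O(K) = -1/18
F(H(2, -1))*O(0) = (4/(2 + 2))*(-1/18) = (4/4)*(-1/18) = (4*(¼))*(-1/18) = 1*(-1/18) = -1/18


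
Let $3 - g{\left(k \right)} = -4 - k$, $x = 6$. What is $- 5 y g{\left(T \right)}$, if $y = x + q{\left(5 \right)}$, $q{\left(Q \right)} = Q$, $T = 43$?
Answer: $-2750$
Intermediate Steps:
$g{\left(k \right)} = 7 + k$ ($g{\left(k \right)} = 3 - \left(-4 - k\right) = 3 + \left(4 + k\right) = 7 + k$)
$y = 11$ ($y = 6 + 5 = 11$)
$- 5 y g{\left(T \right)} = \left(-5\right) 11 \left(7 + 43\right) = \left(-55\right) 50 = -2750$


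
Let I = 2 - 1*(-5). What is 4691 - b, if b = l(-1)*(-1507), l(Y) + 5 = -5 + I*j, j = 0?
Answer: -10379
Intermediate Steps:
I = 7 (I = 2 + 5 = 7)
l(Y) = -10 (l(Y) = -5 + (-5 + 7*0) = -5 + (-5 + 0) = -5 - 5 = -10)
b = 15070 (b = -10*(-1507) = 15070)
4691 - b = 4691 - 1*15070 = 4691 - 15070 = -10379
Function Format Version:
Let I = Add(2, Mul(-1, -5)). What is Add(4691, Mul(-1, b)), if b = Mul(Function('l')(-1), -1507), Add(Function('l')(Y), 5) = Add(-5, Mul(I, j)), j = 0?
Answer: -10379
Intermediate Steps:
I = 7 (I = Add(2, 5) = 7)
Function('l')(Y) = -10 (Function('l')(Y) = Add(-5, Add(-5, Mul(7, 0))) = Add(-5, Add(-5, 0)) = Add(-5, -5) = -10)
b = 15070 (b = Mul(-10, -1507) = 15070)
Add(4691, Mul(-1, b)) = Add(4691, Mul(-1, 15070)) = Add(4691, -15070) = -10379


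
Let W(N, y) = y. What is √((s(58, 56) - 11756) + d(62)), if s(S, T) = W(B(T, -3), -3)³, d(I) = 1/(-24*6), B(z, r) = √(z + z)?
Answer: I*√1696753/12 ≈ 108.55*I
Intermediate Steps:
B(z, r) = √2*√z (B(z, r) = √(2*z) = √2*√z)
d(I) = -1/144 (d(I) = 1/(-144) = -1/144)
s(S, T) = -27 (s(S, T) = (-3)³ = -27)
√((s(58, 56) - 11756) + d(62)) = √((-27 - 11756) - 1/144) = √(-11783 - 1/144) = √(-1696753/144) = I*√1696753/12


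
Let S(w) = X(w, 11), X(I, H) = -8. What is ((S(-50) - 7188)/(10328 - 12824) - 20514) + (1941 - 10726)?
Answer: -18280777/624 ≈ -29296.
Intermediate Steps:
S(w) = -8
((S(-50) - 7188)/(10328 - 12824) - 20514) + (1941 - 10726) = ((-8 - 7188)/(10328 - 12824) - 20514) + (1941 - 10726) = (-7196/(-2496) - 20514) - 8785 = (-7196*(-1/2496) - 20514) - 8785 = (1799/624 - 20514) - 8785 = -12798937/624 - 8785 = -18280777/624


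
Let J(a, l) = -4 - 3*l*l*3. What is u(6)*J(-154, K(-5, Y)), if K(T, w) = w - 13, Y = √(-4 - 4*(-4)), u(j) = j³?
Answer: -352728 + 101088*√3 ≈ -1.7764e+5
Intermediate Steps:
Y = 2*√3 (Y = √(-4 + 16) = √12 = 2*√3 ≈ 3.4641)
K(T, w) = -13 + w
J(a, l) = -4 - 9*l² (J(a, l) = -4 - 3*l²*3 = -4 - 9*l²)
u(6)*J(-154, K(-5, Y)) = 6³*(-4 - 9*(-13 + 2*√3)²) = 216*(-4 - 9*(-13 + 2*√3)²) = -864 - 1944*(-13 + 2*√3)²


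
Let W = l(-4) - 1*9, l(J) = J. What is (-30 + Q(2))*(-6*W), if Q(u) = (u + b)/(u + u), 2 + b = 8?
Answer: -2184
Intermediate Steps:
b = 6 (b = -2 + 8 = 6)
W = -13 (W = -4 - 1*9 = -4 - 9 = -13)
Q(u) = (6 + u)/(2*u) (Q(u) = (u + 6)/(u + u) = (6 + u)/((2*u)) = (6 + u)*(1/(2*u)) = (6 + u)/(2*u))
(-30 + Q(2))*(-6*W) = (-30 + (½)*(6 + 2)/2)*(-6*(-13)) = (-30 + (½)*(½)*8)*78 = (-30 + 2)*78 = -28*78 = -2184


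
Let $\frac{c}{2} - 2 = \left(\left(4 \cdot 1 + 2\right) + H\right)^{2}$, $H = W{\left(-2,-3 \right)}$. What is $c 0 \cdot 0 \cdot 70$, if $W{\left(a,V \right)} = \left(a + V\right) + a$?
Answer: $0$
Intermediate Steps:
$W{\left(a,V \right)} = V + 2 a$ ($W{\left(a,V \right)} = \left(V + a\right) + a = V + 2 a$)
$H = -7$ ($H = -3 + 2 \left(-2\right) = -3 - 4 = -7$)
$c = 6$ ($c = 4 + 2 \left(\left(4 \cdot 1 + 2\right) - 7\right)^{2} = 4 + 2 \left(\left(4 + 2\right) - 7\right)^{2} = 4 + 2 \left(6 - 7\right)^{2} = 4 + 2 \left(-1\right)^{2} = 4 + 2 \cdot 1 = 4 + 2 = 6$)
$c 0 \cdot 0 \cdot 70 = 6 \cdot 0 \cdot 0 \cdot 70 = 6 \cdot 0 \cdot 70 = 0 \cdot 70 = 0$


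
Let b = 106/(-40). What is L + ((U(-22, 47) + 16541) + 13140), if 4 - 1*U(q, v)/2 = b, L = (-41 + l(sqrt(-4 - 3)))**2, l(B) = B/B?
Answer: 312943/10 ≈ 31294.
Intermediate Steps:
l(B) = 1
L = 1600 (L = (-41 + 1)**2 = (-40)**2 = 1600)
b = -53/20 (b = 106*(-1/40) = -53/20 ≈ -2.6500)
U(q, v) = 133/10 (U(q, v) = 8 - 2*(-53/20) = 8 + 53/10 = 133/10)
L + ((U(-22, 47) + 16541) + 13140) = 1600 + ((133/10 + 16541) + 13140) = 1600 + (165543/10 + 13140) = 1600 + 296943/10 = 312943/10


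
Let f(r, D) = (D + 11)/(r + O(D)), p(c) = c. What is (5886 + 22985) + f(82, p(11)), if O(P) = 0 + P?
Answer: 2685025/93 ≈ 28871.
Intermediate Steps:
O(P) = P
f(r, D) = (11 + D)/(D + r) (f(r, D) = (D + 11)/(r + D) = (11 + D)/(D + r))
(5886 + 22985) + f(82, p(11)) = (5886 + 22985) + (11 + 11)/(11 + 82) = 28871 + 22/93 = 2685025/93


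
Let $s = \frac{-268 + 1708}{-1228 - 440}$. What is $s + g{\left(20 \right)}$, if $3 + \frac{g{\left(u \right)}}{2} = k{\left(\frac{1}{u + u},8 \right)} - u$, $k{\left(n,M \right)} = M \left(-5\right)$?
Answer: $- \frac{17634}{139} \approx -126.86$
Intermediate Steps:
$k{\left(n,M \right)} = - 5 M$
$g{\left(u \right)} = -86 - 2 u$ ($g{\left(u \right)} = -6 + 2 \left(\left(-5\right) 8 - u\right) = -6 + 2 \left(-40 - u\right) = -6 - \left(80 + 2 u\right) = -86 - 2 u$)
$s = - \frac{120}{139}$ ($s = \frac{1440}{-1668} = 1440 \left(- \frac{1}{1668}\right) = - \frac{120}{139} \approx -0.86331$)
$s + g{\left(20 \right)} = - \frac{120}{139} - 126 = - \frac{17634}{139}$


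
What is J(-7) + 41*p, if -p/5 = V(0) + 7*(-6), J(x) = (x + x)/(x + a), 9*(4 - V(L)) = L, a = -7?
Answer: 7791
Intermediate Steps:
V(L) = 4 - L/9
J(x) = 2*x/(-7 + x) (J(x) = (x + x)/(x - 7) = (2*x)/(-7 + x) = 2*x/(-7 + x))
p = 190 (p = -5*((4 - 1/9*0) + 7*(-6)) = -5*((4 + 0) - 42) = -5*(4 - 42) = -5*(-38) = 190)
J(-7) + 41*p = 2*(-7)/(-7 - 7) + 41*190 = 2*(-7)/(-14) + 7790 = 2*(-7)*(-1/14) + 7790 = 1 + 7790 = 7791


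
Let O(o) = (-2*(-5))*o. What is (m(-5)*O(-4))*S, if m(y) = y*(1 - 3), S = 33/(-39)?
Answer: 4400/13 ≈ 338.46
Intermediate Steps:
O(o) = 10*o
S = -11/13 (S = 33*(-1/39) = -11/13 ≈ -0.84615)
m(y) = -2*y (m(y) = y*(-2) = -2*y)
(m(-5)*O(-4))*S = ((-2*(-5))*(10*(-4)))*(-11/13) = (10*(-40))*(-11/13) = -400*(-11/13) = 4400/13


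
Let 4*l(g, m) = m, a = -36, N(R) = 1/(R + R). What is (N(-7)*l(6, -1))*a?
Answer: -9/14 ≈ -0.64286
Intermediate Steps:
N(R) = 1/(2*R)
l(g, m) = m/4
(N(-7)*l(6, -1))*a = (((1/2)/(-7))*((1/4)*(-1)))*(-36) = (((1/2)*(-1/7))*(-1/4))*(-36) = -1/14*(-1/4)*(-36) = (1/56)*(-36) = -9/14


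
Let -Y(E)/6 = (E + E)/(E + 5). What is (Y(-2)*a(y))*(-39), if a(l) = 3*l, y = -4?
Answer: 3744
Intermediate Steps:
Y(E) = -12*E/(5 + E) (Y(E) = -6*(E + E)/(E + 5) = -6*2*E/(5 + E) = -12*E/(5 + E))
(Y(-2)*a(y))*(-39) = ((-12*(-2)/(5 - 2))*(3*(-4)))*(-39) = (-12*(-2)/3*(-12))*(-39) = (-12*(-2)*1/3*(-12))*(-39) = (8*(-12))*(-39) = -96*(-39) = 3744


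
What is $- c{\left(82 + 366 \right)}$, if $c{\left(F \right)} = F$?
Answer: $-448$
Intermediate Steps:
$- c{\left(82 + 366 \right)} = - (82 + 366) = \left(-1\right) 448 = -448$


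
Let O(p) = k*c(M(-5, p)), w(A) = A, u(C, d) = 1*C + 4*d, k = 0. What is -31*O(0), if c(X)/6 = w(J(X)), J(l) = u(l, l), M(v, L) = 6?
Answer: 0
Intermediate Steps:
u(C, d) = C + 4*d
J(l) = 5*l (J(l) = l + 4*l = 5*l)
c(X) = 30*X (c(X) = 6*(5*X) = 30*X)
O(p) = 0 (O(p) = 0*(30*6) = 0*180 = 0)
-31*O(0) = -31*0 = 0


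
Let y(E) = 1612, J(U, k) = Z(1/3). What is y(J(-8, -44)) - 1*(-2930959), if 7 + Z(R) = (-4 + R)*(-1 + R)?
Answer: 2932571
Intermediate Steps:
Z(R) = -7 + (-1 + R)*(-4 + R) (Z(R) = -7 + (-4 + R)*(-1 + R) = -7 + (-1 + R)*(-4 + R))
J(U, k) = -41/9 (J(U, k) = -3 + (1/3)**2 - 5/3 = -3 + (1/3)**2 - 5*1/3 = -3 + 1/9 - 5/3 = -41/9)
y(J(-8, -44)) - 1*(-2930959) = 1612 - 1*(-2930959) = 1612 + 2930959 = 2932571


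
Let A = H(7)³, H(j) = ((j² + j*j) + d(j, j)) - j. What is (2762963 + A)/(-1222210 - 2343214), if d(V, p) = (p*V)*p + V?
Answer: -22132271/891356 ≈ -24.830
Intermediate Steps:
d(V, p) = V + V*p² (d(V, p) = (V*p)*p + V = V*p² + V = V + V*p²)
H(j) = -j + 2*j² + j*(1 + j²) (H(j) = ((j² + j*j) + j*(1 + j²)) - j = ((j² + j²) + j*(1 + j²)) - j = (2*j² + j*(1 + j²)) - j = -j + 2*j² + j*(1 + j²))
A = 85766121 (A = (7²*(2 + 7))³ = (49*9)³ = 441³ = 85766121)
(2762963 + A)/(-1222210 - 2343214) = (2762963 + 85766121)/(-1222210 - 2343214) = 88529084/(-3565424) = 88529084*(-1/3565424) = -22132271/891356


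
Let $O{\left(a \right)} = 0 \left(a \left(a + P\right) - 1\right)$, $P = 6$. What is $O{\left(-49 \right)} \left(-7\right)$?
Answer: $0$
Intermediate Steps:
$O{\left(a \right)} = 0$ ($O{\left(a \right)} = 0 \left(a \left(a + 6\right) - 1\right) = 0 \left(a \left(6 + a\right) - 1\right) = 0 \left(-1 + a \left(6 + a\right)\right) = 0$)
$O{\left(-49 \right)} \left(-7\right) = 0 \left(-7\right) = 0$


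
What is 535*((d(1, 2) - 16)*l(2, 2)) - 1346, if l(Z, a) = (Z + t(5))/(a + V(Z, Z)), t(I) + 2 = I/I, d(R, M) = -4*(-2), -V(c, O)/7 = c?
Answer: -2968/3 ≈ -989.33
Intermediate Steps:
V(c, O) = -7*c
d(R, M) = 8
t(I) = -1 (t(I) = -2 + I/I = -2 + 1 = -1)
l(Z, a) = (-1 + Z)/(a - 7*Z) (l(Z, a) = (Z - 1)/(a - 7*Z) = (-1 + Z)/(a - 7*Z))
535*((d(1, 2) - 16)*l(2, 2)) - 1346 = 535*((8 - 16)*((1 - 1*2)/(-1*2 + 7*2))) - 1346 = 535*(-8*(1 - 2)/(-2 + 14)) - 1346 = 535*(-8*(-1)/12) - 1346 = 535*(-2*(-1)/3) - 1346 = 535*(-8*(-1/12)) - 1346 = 535*(⅔) - 1346 = 1070/3 - 1346 = -2968/3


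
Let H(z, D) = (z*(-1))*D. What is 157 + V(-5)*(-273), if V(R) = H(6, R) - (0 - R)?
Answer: -6668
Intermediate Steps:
H(z, D) = -D*z (H(z, D) = (-z)*D = -D*z)
V(R) = -5*R (V(R) = -1*R*6 - (0 - R) = -6*R - (-1)*R = -6*R + R = -5*R)
157 + V(-5)*(-273) = 157 - 5*(-5)*(-273) = 157 + 25*(-273) = 157 - 6825 = -6668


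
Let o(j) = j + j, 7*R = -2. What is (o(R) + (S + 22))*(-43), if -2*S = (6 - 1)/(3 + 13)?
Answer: -204895/224 ≈ -914.71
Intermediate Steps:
R = -2/7 (R = (⅐)*(-2) = -2/7 ≈ -0.28571)
S = -5/32 (S = -(6 - 1)/(2*(3 + 13)) = -5/(2*16) = -½*5/16 = -5/32 ≈ -0.15625)
o(j) = 2*j
(o(R) + (S + 22))*(-43) = (2*(-2/7) + (-5/32 + 22))*(-43) = (-4/7 + 699/32)*(-43) = (4765/224)*(-43) = -204895/224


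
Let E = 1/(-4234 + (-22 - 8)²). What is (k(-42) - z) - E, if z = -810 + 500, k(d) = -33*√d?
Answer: 1033541/3334 - 33*I*√42 ≈ 310.0 - 213.86*I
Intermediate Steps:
z = -310
E = -1/3334 (E = 1/(-4234 + (-30)²) = 1/(-4234 + 900) = 1/(-3334) = -1/3334 ≈ -0.00029994)
(k(-42) - z) - E = (-33*I*√42 - 1*(-310)) - 1*(-1/3334) = (-33*I*√42 + 310) + 1/3334 = (310 - 33*I*√42) + 1/3334 = 1033541/3334 - 33*I*√42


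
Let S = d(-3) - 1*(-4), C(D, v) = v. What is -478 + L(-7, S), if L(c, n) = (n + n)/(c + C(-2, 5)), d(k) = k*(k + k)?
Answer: -500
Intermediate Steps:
d(k) = 2*k² (d(k) = k*(2*k) = 2*k²)
S = 22 (S = 2*(-3)² - 1*(-4) = 2*9 + 4 = 18 + 4 = 22)
L(c, n) = 2*n/(5 + c) (L(c, n) = (n + n)/(c + 5) = (2*n)/(5 + c) = 2*n/(5 + c))
-478 + L(-7, S) = -478 + 2*22/(5 - 7) = -478 + 2*22/(-2) = -478 + 2*22*(-½) = -478 - 22 = -500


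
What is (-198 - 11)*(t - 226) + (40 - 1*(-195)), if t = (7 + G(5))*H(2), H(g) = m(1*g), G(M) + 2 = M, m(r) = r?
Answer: 43289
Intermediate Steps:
G(M) = -2 + M
H(g) = g (H(g) = 1*g = g)
t = 20 (t = (7 + (-2 + 5))*2 = (7 + 3)*2 = 10*2 = 20)
(-198 - 11)*(t - 226) + (40 - 1*(-195)) = (-198 - 11)*(20 - 226) + (40 - 1*(-195)) = -209*(-206) + (40 + 195) = 43054 + 235 = 43289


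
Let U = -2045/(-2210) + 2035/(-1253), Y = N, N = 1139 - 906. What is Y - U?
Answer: 129428451/553826 ≈ 233.70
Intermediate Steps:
N = 233
Y = 233
U = -386993/553826 (U = -2045*(-1/2210) + 2035*(-1/1253) = 409/442 - 2035/1253 = -386993/553826 ≈ -0.69876)
Y - U = 233 - 1*(-386993/553826) = 233 + 386993/553826 = 129428451/553826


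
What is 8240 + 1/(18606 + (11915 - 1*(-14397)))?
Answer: 370124321/44918 ≈ 8240.0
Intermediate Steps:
8240 + 1/(18606 + (11915 - 1*(-14397))) = 8240 + 1/(18606 + (11915 + 14397)) = 8240 + 1/(18606 + 26312) = 8240 + 1/44918 = 370124321/44918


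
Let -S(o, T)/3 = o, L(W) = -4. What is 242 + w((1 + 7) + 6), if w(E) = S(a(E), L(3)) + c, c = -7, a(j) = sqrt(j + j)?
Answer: 235 - 6*sqrt(7) ≈ 219.13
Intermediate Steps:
a(j) = sqrt(2)*sqrt(j) (a(j) = sqrt(2*j) = sqrt(2)*sqrt(j))
S(o, T) = -3*o
w(E) = -7 - 3*sqrt(2)*sqrt(E) (w(E) = -3*sqrt(2)*sqrt(E) - 7 = -7 - 3*sqrt(2)*sqrt(E))
242 + w((1 + 7) + 6) = 242 + (-7 - 3*sqrt(2)*sqrt((1 + 7) + 6)) = 242 + (-7 - 3*sqrt(2)*sqrt(8 + 6)) = 242 + (-7 - 3*sqrt(2)*sqrt(14)) = 242 + (-7 - 6*sqrt(7)) = 235 - 6*sqrt(7)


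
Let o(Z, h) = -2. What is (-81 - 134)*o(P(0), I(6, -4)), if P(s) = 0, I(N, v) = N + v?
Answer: 430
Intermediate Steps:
(-81 - 134)*o(P(0), I(6, -4)) = (-81 - 134)*(-2) = -215*(-2) = 430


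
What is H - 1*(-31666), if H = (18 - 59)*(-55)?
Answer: 33921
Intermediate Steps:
H = 2255 (H = -41*(-55) = 2255)
H - 1*(-31666) = 2255 - 1*(-31666) = 2255 + 31666 = 33921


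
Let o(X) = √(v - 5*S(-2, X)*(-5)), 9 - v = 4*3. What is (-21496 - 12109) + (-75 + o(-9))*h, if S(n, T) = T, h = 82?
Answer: -39755 + 164*I*√57 ≈ -39755.0 + 1238.2*I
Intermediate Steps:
v = -3 (v = 9 - 4*3 = 9 - 1*12 = 9 - 12 = -3)
o(X) = √(-3 + 25*X) (o(X) = √(-3 - 5*X*(-5)) = √(-3 + 25*X))
(-21496 - 12109) + (-75 + o(-9))*h = (-21496 - 12109) + (-75 + √(-3 + 25*(-9)))*82 = -33605 + (-75 + √(-3 - 225))*82 = -33605 + (-75 + √(-228))*82 = -33605 + (-75 + 2*I*√57)*82 = -33605 + (-6150 + 164*I*√57) = -39755 + 164*I*√57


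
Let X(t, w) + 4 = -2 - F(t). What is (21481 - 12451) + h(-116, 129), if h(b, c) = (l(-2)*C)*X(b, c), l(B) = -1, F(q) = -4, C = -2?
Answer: 9026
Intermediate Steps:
X(t, w) = -2 (X(t, w) = -4 + (-2 - 1*(-4)) = -4 + (-2 + 4) = -4 + 2 = -2)
h(b, c) = -4 (h(b, c) = -1*(-2)*(-2) = 2*(-2) = -4)
(21481 - 12451) + h(-116, 129) = (21481 - 12451) - 4 = 9030 - 4 = 9026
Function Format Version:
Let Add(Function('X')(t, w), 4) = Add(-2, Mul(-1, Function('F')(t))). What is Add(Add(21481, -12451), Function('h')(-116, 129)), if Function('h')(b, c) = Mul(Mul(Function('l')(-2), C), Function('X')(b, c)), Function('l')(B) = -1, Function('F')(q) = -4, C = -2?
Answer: 9026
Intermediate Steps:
Function('X')(t, w) = -2 (Function('X')(t, w) = Add(-4, Add(-2, Mul(-1, -4))) = Add(-4, Add(-2, 4)) = Add(-4, 2) = -2)
Function('h')(b, c) = -4 (Function('h')(b, c) = Mul(Mul(-1, -2), -2) = Mul(2, -2) = -4)
Add(Add(21481, -12451), Function('h')(-116, 129)) = Add(Add(21481, -12451), -4) = Add(9030, -4) = 9026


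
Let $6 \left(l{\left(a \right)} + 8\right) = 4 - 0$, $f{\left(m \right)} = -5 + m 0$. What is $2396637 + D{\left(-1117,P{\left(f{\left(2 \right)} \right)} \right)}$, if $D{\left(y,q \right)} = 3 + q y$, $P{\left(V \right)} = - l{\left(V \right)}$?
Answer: $\frac{7165346}{3} \approx 2.3884 \cdot 10^{6}$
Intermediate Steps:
$f{\left(m \right)} = -5$ ($f{\left(m \right)} = -5 + 0 = -5$)
$l{\left(a \right)} = - \frac{22}{3}$ ($l{\left(a \right)} = -8 + \frac{4 - 0}{6} = -8 + \frac{4 + 0}{6} = -8 + \frac{1}{6} \cdot 4 = -8 + \frac{2}{3} = - \frac{22}{3}$)
$P{\left(V \right)} = \frac{22}{3}$ ($P{\left(V \right)} = \left(-1\right) \left(- \frac{22}{3}\right) = \frac{22}{3}$)
$2396637 + D{\left(-1117,P{\left(f{\left(2 \right)} \right)} \right)} = 2396637 + \left(3 + \frac{22}{3} \left(-1117\right)\right) = 2396637 + \left(3 - \frac{24574}{3}\right) = 2396637 - \frac{24565}{3} = \frac{7165346}{3}$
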